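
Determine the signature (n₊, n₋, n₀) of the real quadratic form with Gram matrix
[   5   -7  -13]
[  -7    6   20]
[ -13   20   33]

step 0: pivot 5 → sign +
step 1: pivot -19/5 → sign −
step 2: pivot 1/19 → sign +
signature = (2, 1, 0)

Answer: (2, 1, 0)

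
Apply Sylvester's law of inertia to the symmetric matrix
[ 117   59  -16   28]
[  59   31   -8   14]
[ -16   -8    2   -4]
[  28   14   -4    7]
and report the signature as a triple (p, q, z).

step 0: pivot 117 → sign +
step 1: pivot 146/117 → sign +
step 2: pivot -14/73 → sign −
step 3: pivot 3/7 → sign +
signature = (3, 1, 0)

Answer: (3, 1, 0)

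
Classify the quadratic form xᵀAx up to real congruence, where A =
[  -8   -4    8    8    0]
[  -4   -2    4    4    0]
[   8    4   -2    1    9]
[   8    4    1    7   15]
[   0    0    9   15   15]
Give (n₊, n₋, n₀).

step 0: pivot -8 → sign −
step 1: pivot 6 → sign +
step 2: pivot 3/2 → sign +
step 3: row/col 3 already zero → sign 0
step 4: row/col 4 already zero → sign 0
signature = (2, 1, 2)

Answer: (2, 1, 2)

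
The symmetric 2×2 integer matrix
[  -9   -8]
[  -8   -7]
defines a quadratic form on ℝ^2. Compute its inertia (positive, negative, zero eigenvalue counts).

step 0: pivot -9 → sign −
step 1: pivot 1/9 → sign +
signature = (1, 1, 0)

Answer: (1, 1, 0)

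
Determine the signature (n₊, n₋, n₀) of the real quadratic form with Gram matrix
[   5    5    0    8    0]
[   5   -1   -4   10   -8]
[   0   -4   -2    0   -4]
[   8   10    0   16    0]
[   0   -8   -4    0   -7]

Answer: (4, 1, 0)

Derivation:
step 0: pivot 5 → sign +
step 1: pivot -6 → sign −
step 2: pivot 2/3 → sign +
step 3: pivot 6/5 → sign +
step 4: pivot 1 → sign +
signature = (4, 1, 0)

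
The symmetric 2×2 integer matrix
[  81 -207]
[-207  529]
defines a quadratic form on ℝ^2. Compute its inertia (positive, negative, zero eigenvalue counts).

Answer: (1, 0, 1)

Derivation:
step 0: pivot 81 → sign +
step 1: row/col 1 already zero → sign 0
signature = (1, 0, 1)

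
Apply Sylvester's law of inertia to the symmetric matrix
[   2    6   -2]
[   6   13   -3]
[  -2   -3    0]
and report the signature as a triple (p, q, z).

Answer: (1, 2, 0)

Derivation:
step 0: pivot 2 → sign +
step 1: pivot -5 → sign −
step 2: pivot -1/5 → sign −
signature = (1, 2, 0)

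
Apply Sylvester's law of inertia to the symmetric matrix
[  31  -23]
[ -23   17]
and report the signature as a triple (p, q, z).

Answer: (1, 1, 0)

Derivation:
step 0: pivot 31 → sign +
step 1: pivot -2/31 → sign −
signature = (1, 1, 0)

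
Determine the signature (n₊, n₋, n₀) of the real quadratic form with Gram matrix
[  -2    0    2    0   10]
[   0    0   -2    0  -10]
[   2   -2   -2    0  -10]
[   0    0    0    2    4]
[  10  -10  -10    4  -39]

step 0: pivot -2 → sign −
step 1: pivot -4 → sign −
step 2: pivot 1 → sign +
step 3: pivot 2 → sign +
step 4: pivot 3 → sign +
signature = (3, 2, 0)

Answer: (3, 2, 0)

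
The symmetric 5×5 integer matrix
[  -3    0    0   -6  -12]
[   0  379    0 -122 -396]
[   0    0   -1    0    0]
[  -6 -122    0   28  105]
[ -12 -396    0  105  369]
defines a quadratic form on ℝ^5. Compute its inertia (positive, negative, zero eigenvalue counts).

step 0: pivot -3 → sign −
step 1: pivot 379 → sign +
step 2: pivot -1 → sign −
step 3: pivot 276/379 → sign +
step 4: pivot 3/92 → sign +
signature = (3, 2, 0)

Answer: (3, 2, 0)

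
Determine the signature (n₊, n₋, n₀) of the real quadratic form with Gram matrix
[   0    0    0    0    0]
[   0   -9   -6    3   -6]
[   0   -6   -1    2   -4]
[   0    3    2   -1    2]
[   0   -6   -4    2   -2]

Answer: (2, 1, 2)

Derivation:
step 0: pivot -9 → sign −
step 1: pivot 3 → sign +
step 2: pivot 2 → sign +
step 3: row/col 3 already zero → sign 0
step 4: row/col 4 already zero → sign 0
signature = (2, 1, 2)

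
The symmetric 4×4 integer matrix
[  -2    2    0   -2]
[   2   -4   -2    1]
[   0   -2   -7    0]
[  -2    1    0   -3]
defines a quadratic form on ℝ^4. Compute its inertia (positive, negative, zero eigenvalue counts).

Answer: (0, 4, 0)

Derivation:
step 0: pivot -2 → sign −
step 1: pivot -2 → sign −
step 2: pivot -5 → sign −
step 3: pivot -3/10 → sign −
signature = (0, 4, 0)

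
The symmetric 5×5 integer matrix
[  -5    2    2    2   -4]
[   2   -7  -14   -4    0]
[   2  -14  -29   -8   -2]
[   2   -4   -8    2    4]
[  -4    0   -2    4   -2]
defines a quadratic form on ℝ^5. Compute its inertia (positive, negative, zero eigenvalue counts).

Answer: (1, 4, 0)

Derivation:
step 0: pivot -5 → sign −
step 1: pivot -31/5 → sign −
step 2: pivot -3/31 → sign −
step 3: pivot 6 → sign +
step 4: pivot -2/3 → sign −
signature = (1, 4, 0)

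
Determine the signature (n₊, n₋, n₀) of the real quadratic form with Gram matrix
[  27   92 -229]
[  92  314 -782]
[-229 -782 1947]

Answer: (2, 1, 0)

Derivation:
step 0: pivot 27 → sign +
step 1: pivot 14/27 → sign +
step 2: pivot -6/7 → sign −
signature = (2, 1, 0)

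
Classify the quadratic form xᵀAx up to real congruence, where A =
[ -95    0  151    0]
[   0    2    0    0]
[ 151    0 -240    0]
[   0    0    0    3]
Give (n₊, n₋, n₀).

Answer: (3, 1, 0)

Derivation:
step 0: pivot -95 → sign −
step 1: pivot 2 → sign +
step 2: pivot 1/95 → sign +
step 3: pivot 3 → sign +
signature = (3, 1, 0)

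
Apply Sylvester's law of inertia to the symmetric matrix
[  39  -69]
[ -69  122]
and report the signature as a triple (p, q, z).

step 0: pivot 39 → sign +
step 1: pivot -1/13 → sign −
signature = (1, 1, 0)

Answer: (1, 1, 0)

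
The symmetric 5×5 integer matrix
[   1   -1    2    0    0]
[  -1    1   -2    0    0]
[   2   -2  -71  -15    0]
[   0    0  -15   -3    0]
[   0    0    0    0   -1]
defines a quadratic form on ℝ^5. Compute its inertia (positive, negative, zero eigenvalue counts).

Answer: (1, 2, 2)

Derivation:
step 0: pivot 1 → sign +
step 1: pivot -75 → sign −
step 2: pivot -1 → sign −
step 3: row/col 3 already zero → sign 0
step 4: row/col 4 already zero → sign 0
signature = (1, 2, 2)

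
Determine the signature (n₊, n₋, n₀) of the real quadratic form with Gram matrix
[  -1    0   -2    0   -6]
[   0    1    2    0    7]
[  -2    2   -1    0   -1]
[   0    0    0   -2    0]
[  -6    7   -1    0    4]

Answer: (1, 3, 1)

Derivation:
step 0: pivot -1 → sign −
step 1: pivot 1 → sign +
step 2: pivot -1 → sign −
step 3: pivot -2 → sign −
step 4: row/col 4 already zero → sign 0
signature = (1, 3, 1)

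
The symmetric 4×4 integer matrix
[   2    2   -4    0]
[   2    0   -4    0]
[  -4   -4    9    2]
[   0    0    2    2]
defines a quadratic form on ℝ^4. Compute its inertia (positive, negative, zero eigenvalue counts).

Answer: (2, 2, 0)

Derivation:
step 0: pivot 2 → sign +
step 1: pivot -2 → sign −
step 2: pivot 1 → sign +
step 3: pivot -2 → sign −
signature = (2, 2, 0)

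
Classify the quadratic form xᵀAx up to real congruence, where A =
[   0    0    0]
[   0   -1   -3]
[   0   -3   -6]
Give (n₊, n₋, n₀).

step 0: pivot -1 → sign −
step 1: pivot 3 → sign +
step 2: row/col 2 already zero → sign 0
signature = (1, 1, 1)

Answer: (1, 1, 1)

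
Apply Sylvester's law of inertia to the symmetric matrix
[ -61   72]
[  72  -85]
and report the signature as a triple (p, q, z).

Answer: (0, 2, 0)

Derivation:
step 0: pivot -61 → sign −
step 1: pivot -1/61 → sign −
signature = (0, 2, 0)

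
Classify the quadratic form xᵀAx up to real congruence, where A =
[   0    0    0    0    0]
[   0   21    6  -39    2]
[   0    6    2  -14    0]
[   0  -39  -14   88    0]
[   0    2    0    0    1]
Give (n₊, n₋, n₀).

step 0: pivot 21 → sign +
step 1: pivot 2/7 → sign +
step 2: pivot -13 → sign −
step 3: pivot -1/39 → sign −
step 4: row/col 4 already zero → sign 0
signature = (2, 2, 1)

Answer: (2, 2, 1)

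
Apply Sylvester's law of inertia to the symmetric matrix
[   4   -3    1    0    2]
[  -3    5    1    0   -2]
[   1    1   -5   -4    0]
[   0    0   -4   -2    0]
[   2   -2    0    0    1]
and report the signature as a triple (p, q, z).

Answer: (3, 2, 0)

Derivation:
step 0: pivot 4 → sign +
step 1: pivot 11/4 → sign +
step 2: pivot -70/11 → sign −
step 3: pivot 18/35 → sign +
step 4: pivot -1/9 → sign −
signature = (3, 2, 0)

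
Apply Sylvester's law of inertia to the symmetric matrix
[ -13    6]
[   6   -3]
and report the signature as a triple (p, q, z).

Answer: (0, 2, 0)

Derivation:
step 0: pivot -13 → sign −
step 1: pivot -3/13 → sign −
signature = (0, 2, 0)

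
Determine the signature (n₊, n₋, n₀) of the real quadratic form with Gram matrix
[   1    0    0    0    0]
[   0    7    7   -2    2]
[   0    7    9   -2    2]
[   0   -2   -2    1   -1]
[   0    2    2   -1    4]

Answer: (5, 0, 0)

Derivation:
step 0: pivot 1 → sign +
step 1: pivot 7 → sign +
step 2: pivot 2 → sign +
step 3: pivot 3/7 → sign +
step 4: pivot 3 → sign +
signature = (5, 0, 0)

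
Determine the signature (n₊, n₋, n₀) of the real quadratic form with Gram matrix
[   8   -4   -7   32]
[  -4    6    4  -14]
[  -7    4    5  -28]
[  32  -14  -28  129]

step 0: pivot 8 → sign +
step 1: pivot 4 → sign +
step 2: pivot -19/16 → sign −
step 3: pivot 1/19 → sign +
signature = (3, 1, 0)

Answer: (3, 1, 0)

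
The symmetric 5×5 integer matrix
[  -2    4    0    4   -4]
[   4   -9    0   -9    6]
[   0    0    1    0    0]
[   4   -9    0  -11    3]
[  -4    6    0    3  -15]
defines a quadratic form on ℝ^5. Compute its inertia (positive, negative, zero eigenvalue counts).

Answer: (2, 3, 0)

Derivation:
step 0: pivot -2 → sign −
step 1: pivot -1 → sign −
step 2: pivot 1 → sign +
step 3: pivot -2 → sign −
step 4: pivot 3/2 → sign +
signature = (2, 3, 0)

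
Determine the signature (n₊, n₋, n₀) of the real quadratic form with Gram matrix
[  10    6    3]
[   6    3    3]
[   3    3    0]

step 0: pivot 10 → sign +
step 1: pivot -3/5 → sign −
step 2: pivot 3/2 → sign +
signature = (2, 1, 0)

Answer: (2, 1, 0)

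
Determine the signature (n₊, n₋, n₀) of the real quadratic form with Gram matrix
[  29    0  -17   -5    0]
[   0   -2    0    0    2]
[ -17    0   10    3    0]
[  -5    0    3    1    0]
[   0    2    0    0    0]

step 0: pivot 29 → sign +
step 1: pivot -2 → sign −
step 2: pivot 1/29 → sign +
step 3: pivot 2 → sign +
step 4: row/col 4 already zero → sign 0
signature = (3, 1, 1)

Answer: (3, 1, 1)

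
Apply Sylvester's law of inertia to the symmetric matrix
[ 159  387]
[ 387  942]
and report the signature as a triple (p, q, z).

Answer: (2, 0, 0)

Derivation:
step 0: pivot 159 → sign +
step 1: pivot 3/53 → sign +
signature = (2, 0, 0)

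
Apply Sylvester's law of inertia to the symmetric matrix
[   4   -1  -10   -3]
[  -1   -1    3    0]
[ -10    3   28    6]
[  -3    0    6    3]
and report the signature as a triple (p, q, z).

Answer: (3, 1, 0)

Derivation:
step 0: pivot 4 → sign +
step 1: pivot -5/4 → sign −
step 2: pivot 16/5 → sign +
step 3: pivot 3/16 → sign +
signature = (3, 1, 0)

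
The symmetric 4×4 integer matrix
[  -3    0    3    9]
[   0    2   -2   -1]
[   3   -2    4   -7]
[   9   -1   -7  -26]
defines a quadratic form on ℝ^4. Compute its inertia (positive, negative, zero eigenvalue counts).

step 0: pivot -3 → sign −
step 1: pivot 2 → sign +
step 2: pivot 5 → sign +
step 3: pivot 3/10 → sign +
signature = (3, 1, 0)

Answer: (3, 1, 0)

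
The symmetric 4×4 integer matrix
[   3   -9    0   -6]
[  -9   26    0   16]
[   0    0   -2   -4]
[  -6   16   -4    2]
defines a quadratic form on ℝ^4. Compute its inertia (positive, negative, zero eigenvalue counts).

step 0: pivot 3 → sign +
step 1: pivot -1 → sign −
step 2: pivot -2 → sign −
step 3: pivot 2 → sign +
signature = (2, 2, 0)

Answer: (2, 2, 0)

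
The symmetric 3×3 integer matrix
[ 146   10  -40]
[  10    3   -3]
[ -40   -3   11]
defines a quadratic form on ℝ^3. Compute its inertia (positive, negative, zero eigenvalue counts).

step 0: pivot 146 → sign +
step 1: pivot 169/73 → sign +
step 2: pivot 2/169 → sign +
signature = (3, 0, 0)

Answer: (3, 0, 0)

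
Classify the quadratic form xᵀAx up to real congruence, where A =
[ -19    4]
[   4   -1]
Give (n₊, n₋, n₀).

Answer: (0, 2, 0)

Derivation:
step 0: pivot -19 → sign −
step 1: pivot -3/19 → sign −
signature = (0, 2, 0)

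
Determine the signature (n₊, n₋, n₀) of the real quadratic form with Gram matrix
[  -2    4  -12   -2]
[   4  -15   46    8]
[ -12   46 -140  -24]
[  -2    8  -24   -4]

step 0: pivot -2 → sign −
step 1: pivot -7 → sign −
step 2: pivot 8/7 → sign +
step 3: row/col 3 already zero → sign 0
signature = (1, 2, 1)

Answer: (1, 2, 1)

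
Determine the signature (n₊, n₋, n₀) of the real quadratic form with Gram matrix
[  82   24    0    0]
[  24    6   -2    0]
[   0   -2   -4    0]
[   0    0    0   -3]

Answer: (1, 3, 0)

Derivation:
step 0: pivot 82 → sign +
step 1: pivot -42/41 → sign −
step 2: pivot -2/21 → sign −
step 3: pivot -3 → sign −
signature = (1, 3, 0)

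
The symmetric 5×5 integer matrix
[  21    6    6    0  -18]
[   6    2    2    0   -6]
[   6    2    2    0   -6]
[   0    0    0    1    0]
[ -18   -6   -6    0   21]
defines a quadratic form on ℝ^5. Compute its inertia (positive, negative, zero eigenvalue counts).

step 0: pivot 21 → sign +
step 1: pivot 2/7 → sign +
step 2: pivot 1 → sign +
step 3: pivot 3 → sign +
step 4: row/col 4 already zero → sign 0
signature = (4, 0, 1)

Answer: (4, 0, 1)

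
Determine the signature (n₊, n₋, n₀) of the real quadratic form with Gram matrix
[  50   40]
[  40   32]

step 0: pivot 50 → sign +
step 1: row/col 1 already zero → sign 0
signature = (1, 0, 1)

Answer: (1, 0, 1)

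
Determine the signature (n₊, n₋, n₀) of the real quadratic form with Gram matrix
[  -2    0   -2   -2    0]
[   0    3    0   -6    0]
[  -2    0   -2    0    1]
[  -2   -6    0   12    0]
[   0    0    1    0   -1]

Answer: (2, 3, 0)

Derivation:
step 0: pivot -2 → sign −
step 1: pivot 3 → sign +
step 2: pivot 2 → sign +
step 3: pivot -2 → sign −
step 4: pivot -1/2 → sign −
signature = (2, 3, 0)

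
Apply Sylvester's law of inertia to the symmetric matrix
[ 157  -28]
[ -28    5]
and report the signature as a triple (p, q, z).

step 0: pivot 157 → sign +
step 1: pivot 1/157 → sign +
signature = (2, 0, 0)

Answer: (2, 0, 0)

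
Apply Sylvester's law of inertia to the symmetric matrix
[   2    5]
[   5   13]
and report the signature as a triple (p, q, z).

step 0: pivot 2 → sign +
step 1: pivot 1/2 → sign +
signature = (2, 0, 0)

Answer: (2, 0, 0)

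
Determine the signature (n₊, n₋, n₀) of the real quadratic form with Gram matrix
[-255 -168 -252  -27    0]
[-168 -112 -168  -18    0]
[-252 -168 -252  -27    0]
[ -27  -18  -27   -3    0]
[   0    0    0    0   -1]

Answer: (0, 4, 1)

Derivation:
step 0: pivot -255 → sign −
step 1: pivot -112/85 → sign −
step 2: pivot -3/28 → sign −
step 3: pivot -1 → sign −
step 4: row/col 4 already zero → sign 0
signature = (0, 4, 1)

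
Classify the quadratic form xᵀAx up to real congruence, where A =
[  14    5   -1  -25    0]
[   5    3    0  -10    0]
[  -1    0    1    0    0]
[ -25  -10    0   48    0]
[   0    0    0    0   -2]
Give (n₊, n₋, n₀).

Answer: (3, 2, 0)

Derivation:
step 0: pivot 14 → sign +
step 1: pivot 17/14 → sign +
step 2: pivot 14/17 → sign +
step 3: pivot -3/14 → sign −
step 4: pivot -2 → sign −
signature = (3, 2, 0)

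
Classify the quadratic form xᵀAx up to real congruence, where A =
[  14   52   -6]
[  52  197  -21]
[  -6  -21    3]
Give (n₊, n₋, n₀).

step 0: pivot 14 → sign +
step 1: pivot 27/7 → sign +
step 2: row/col 2 already zero → sign 0
signature = (2, 0, 1)

Answer: (2, 0, 1)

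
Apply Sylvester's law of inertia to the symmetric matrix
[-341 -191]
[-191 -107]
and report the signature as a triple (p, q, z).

Answer: (0, 2, 0)

Derivation:
step 0: pivot -341 → sign −
step 1: pivot -6/341 → sign −
signature = (0, 2, 0)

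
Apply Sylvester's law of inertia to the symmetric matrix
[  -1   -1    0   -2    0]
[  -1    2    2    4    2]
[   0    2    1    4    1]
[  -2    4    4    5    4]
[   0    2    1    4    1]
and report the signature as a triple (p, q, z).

step 0: pivot -1 → sign −
step 1: pivot 3 → sign +
step 2: pivot -1/3 → sign −
step 3: pivot -3 → sign −
step 4: row/col 4 already zero → sign 0
signature = (1, 3, 1)

Answer: (1, 3, 1)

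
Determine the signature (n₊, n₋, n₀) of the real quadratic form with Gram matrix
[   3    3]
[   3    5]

step 0: pivot 3 → sign +
step 1: pivot 2 → sign +
signature = (2, 0, 0)

Answer: (2, 0, 0)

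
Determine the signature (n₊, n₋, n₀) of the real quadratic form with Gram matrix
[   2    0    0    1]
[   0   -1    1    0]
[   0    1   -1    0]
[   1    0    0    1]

Answer: (2, 1, 1)

Derivation:
step 0: pivot 2 → sign +
step 1: pivot -1 → sign −
step 2: pivot 1/2 → sign +
step 3: row/col 3 already zero → sign 0
signature = (2, 1, 1)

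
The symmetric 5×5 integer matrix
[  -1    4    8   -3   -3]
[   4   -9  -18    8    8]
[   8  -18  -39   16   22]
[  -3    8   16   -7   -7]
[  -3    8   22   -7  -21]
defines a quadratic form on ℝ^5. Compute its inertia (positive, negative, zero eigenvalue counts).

step 0: pivot -1 → sign −
step 1: pivot 7 → sign +
step 2: pivot -3 → sign −
step 3: pivot -2/7 → sign −
step 4: pivot -2 → sign −
signature = (1, 4, 0)

Answer: (1, 4, 0)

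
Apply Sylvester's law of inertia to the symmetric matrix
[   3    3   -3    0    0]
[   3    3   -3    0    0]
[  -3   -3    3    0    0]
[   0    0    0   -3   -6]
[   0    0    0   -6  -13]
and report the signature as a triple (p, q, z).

Answer: (1, 2, 2)

Derivation:
step 0: pivot 3 → sign +
step 1: pivot -3 → sign −
step 2: pivot -1 → sign −
step 3: row/col 3 already zero → sign 0
step 4: row/col 4 already zero → sign 0
signature = (1, 2, 2)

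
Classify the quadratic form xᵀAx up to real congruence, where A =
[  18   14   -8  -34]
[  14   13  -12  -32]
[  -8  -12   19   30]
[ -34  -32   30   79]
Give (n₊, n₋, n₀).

step 0: pivot 18 → sign +
step 1: pivot 19/9 → sign +
step 2: pivot -7/19 → sign −
step 3: pivot 3/7 → sign +
signature = (3, 1, 0)

Answer: (3, 1, 0)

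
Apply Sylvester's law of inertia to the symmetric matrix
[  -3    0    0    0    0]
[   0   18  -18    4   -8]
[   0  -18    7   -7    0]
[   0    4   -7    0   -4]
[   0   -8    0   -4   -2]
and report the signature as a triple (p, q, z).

Answer: (2, 3, 0)

Derivation:
step 0: pivot -3 → sign −
step 1: pivot 18 → sign +
step 2: pivot -11 → sign −
step 3: pivot -7/99 → sign −
step 4: pivot 2/7 → sign +
signature = (2, 3, 0)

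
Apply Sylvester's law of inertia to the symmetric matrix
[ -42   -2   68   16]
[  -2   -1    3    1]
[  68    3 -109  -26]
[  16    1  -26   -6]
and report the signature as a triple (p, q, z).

step 0: pivot -42 → sign −
step 1: pivot -19/21 → sign −
step 2: pivot 22/19 → sign +
step 3: pivot 3/22 → sign +
signature = (2, 2, 0)

Answer: (2, 2, 0)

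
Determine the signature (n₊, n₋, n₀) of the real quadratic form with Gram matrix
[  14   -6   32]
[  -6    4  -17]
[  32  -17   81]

step 0: pivot 14 → sign +
step 1: pivot 10/7 → sign +
step 2: pivot 3/10 → sign +
signature = (3, 0, 0)

Answer: (3, 0, 0)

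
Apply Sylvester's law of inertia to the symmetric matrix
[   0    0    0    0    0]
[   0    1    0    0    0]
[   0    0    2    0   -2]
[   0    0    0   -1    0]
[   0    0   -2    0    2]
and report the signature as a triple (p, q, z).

Answer: (2, 1, 2)

Derivation:
step 0: pivot 1 → sign +
step 1: pivot 2 → sign +
step 2: pivot -1 → sign −
step 3: row/col 3 already zero → sign 0
step 4: row/col 4 already zero → sign 0
signature = (2, 1, 2)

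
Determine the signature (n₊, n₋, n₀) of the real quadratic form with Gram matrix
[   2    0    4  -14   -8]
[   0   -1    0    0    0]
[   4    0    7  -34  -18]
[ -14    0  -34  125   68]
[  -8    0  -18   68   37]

Answer: (2, 3, 0)

Derivation:
step 0: pivot 2 → sign +
step 1: pivot -1 → sign −
step 2: pivot -1 → sign −
step 3: pivot 63 → sign +
step 4: pivot -1/7 → sign −
signature = (2, 3, 0)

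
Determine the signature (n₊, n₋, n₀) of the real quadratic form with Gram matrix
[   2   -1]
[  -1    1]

Answer: (2, 0, 0)

Derivation:
step 0: pivot 2 → sign +
step 1: pivot 1/2 → sign +
signature = (2, 0, 0)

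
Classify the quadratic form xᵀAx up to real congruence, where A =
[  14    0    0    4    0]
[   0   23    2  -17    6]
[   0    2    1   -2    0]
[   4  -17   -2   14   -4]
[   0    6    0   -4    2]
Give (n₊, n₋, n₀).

step 0: pivot 14 → sign +
step 1: pivot 23 → sign +
step 2: pivot 19/23 → sign +
step 3: pivot -5/133 → sign −
step 4: pivot 2/5 → sign +
signature = (4, 1, 0)

Answer: (4, 1, 0)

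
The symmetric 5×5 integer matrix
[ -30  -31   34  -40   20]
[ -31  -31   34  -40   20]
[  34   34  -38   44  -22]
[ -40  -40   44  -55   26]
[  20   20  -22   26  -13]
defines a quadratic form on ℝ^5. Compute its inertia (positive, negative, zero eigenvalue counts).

Answer: (1, 4, 0)

Derivation:
step 0: pivot -30 → sign −
step 1: pivot 31/30 → sign +
step 2: pivot -22/31 → sign −
step 3: pivot -37/11 → sign −
step 4: pivot -3/37 → sign −
signature = (1, 4, 0)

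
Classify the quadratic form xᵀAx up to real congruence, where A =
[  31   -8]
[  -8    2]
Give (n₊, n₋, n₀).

Answer: (1, 1, 0)

Derivation:
step 0: pivot 31 → sign +
step 1: pivot -2/31 → sign −
signature = (1, 1, 0)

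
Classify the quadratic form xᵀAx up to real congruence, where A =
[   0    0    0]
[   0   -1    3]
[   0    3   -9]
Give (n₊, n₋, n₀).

Answer: (0, 1, 2)

Derivation:
step 0: pivot -1 → sign −
step 1: row/col 1 already zero → sign 0
step 2: row/col 2 already zero → sign 0
signature = (0, 1, 2)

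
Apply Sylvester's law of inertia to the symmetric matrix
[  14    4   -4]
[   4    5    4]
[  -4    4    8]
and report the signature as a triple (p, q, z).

Answer: (2, 0, 1)

Derivation:
step 0: pivot 14 → sign +
step 1: pivot 27/7 → sign +
step 2: row/col 2 already zero → sign 0
signature = (2, 0, 1)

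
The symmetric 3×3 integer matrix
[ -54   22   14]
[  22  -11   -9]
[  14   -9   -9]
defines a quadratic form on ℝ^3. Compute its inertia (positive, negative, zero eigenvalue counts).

Answer: (0, 3, 0)

Derivation:
step 0: pivot -54 → sign −
step 1: pivot -55/27 → sign −
step 2: pivot -2/55 → sign −
signature = (0, 3, 0)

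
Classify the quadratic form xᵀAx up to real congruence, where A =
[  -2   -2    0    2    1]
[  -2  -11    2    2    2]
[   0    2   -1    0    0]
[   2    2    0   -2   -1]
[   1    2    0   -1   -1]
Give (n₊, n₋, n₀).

step 0: pivot -2 → sign −
step 1: pivot -9 → sign −
step 2: pivot -5/9 → sign −
step 3: pivot -3/10 → sign −
step 4: row/col 4 already zero → sign 0
signature = (0, 4, 1)

Answer: (0, 4, 1)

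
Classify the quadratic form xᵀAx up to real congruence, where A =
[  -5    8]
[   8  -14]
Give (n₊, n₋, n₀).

Answer: (0, 2, 0)

Derivation:
step 0: pivot -5 → sign −
step 1: pivot -6/5 → sign −
signature = (0, 2, 0)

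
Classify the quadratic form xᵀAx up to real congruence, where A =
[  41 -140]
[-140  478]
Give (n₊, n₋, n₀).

Answer: (1, 1, 0)

Derivation:
step 0: pivot 41 → sign +
step 1: pivot -2/41 → sign −
signature = (1, 1, 0)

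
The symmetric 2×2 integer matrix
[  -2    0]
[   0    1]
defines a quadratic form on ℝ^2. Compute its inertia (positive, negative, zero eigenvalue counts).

step 0: pivot -2 → sign −
step 1: pivot 1 → sign +
signature = (1, 1, 0)

Answer: (1, 1, 0)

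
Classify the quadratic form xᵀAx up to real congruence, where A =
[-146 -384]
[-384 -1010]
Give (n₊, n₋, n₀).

step 0: pivot -146 → sign −
step 1: pivot -2/73 → sign −
signature = (0, 2, 0)

Answer: (0, 2, 0)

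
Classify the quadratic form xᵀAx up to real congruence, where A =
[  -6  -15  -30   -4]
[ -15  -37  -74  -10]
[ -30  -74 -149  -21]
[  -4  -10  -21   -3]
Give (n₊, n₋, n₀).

step 0: pivot -6 → sign −
step 1: pivot 1/2 → sign +
step 2: pivot -1 → sign −
step 3: pivot 2/3 → sign +
signature = (2, 2, 0)

Answer: (2, 2, 0)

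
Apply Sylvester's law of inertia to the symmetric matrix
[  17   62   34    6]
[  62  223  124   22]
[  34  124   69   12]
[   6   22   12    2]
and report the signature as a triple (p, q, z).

Answer: (2, 2, 0)

Derivation:
step 0: pivot 17 → sign +
step 1: pivot -53/17 → sign −
step 2: pivot 1 → sign +
step 3: pivot -6/53 → sign −
signature = (2, 2, 0)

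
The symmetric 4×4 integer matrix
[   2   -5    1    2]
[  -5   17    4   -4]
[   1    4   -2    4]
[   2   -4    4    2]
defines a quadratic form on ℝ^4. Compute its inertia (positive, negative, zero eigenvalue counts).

Answer: (2, 2, 0)

Derivation:
step 0: pivot 2 → sign +
step 1: pivot 9/2 → sign +
step 2: pivot -107/9 → sign −
step 3: pivot -2/107 → sign −
signature = (2, 2, 0)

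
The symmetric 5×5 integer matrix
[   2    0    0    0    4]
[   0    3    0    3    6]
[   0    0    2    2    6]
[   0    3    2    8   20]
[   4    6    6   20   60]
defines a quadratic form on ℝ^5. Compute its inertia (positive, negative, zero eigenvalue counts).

Answer: (5, 0, 0)

Derivation:
step 0: pivot 2 → sign +
step 1: pivot 3 → sign +
step 2: pivot 2 → sign +
step 3: pivot 3 → sign +
step 4: pivot 2/3 → sign +
signature = (5, 0, 0)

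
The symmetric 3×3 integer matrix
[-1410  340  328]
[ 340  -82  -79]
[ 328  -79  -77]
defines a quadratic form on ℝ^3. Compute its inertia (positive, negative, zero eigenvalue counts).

step 0: pivot -1410 → sign −
step 1: pivot -2/141 → sign −
step 2: pivot -1/10 → sign −
signature = (0, 3, 0)

Answer: (0, 3, 0)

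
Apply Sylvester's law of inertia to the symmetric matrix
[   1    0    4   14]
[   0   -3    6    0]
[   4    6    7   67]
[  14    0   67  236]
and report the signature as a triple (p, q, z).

Answer: (2, 2, 0)

Derivation:
step 0: pivot 1 → sign +
step 1: pivot -3 → sign −
step 2: pivot 3 → sign +
step 3: pivot -1/3 → sign −
signature = (2, 2, 0)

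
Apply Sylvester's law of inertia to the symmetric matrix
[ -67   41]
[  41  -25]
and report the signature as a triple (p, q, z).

Answer: (1, 1, 0)

Derivation:
step 0: pivot -67 → sign −
step 1: pivot 6/67 → sign +
signature = (1, 1, 0)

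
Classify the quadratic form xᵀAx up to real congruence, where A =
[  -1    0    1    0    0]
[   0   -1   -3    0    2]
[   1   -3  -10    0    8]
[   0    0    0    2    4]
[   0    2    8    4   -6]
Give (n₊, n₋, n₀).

step 0: pivot -1 → sign −
step 1: pivot -1 → sign −
step 2: pivot 2 → sign +
step 3: pivot -10 → sign −
step 4: pivot 2/5 → sign +
signature = (2, 3, 0)

Answer: (2, 3, 0)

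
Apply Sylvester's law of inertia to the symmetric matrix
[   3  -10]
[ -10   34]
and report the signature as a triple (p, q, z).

Answer: (2, 0, 0)

Derivation:
step 0: pivot 3 → sign +
step 1: pivot 2/3 → sign +
signature = (2, 0, 0)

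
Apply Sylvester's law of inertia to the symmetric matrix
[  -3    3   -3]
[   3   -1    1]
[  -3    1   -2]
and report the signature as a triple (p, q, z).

Answer: (1, 2, 0)

Derivation:
step 0: pivot -3 → sign −
step 1: pivot 2 → sign +
step 2: pivot -1 → sign −
signature = (1, 2, 0)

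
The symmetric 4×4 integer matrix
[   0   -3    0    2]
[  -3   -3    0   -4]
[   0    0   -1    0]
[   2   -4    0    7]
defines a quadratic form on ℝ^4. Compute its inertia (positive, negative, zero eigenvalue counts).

step 0: pivot -3 → sign −
step 1: pivot 3 → sign +
step 2: pivot -1 → sign −
step 3: pivot 1/3 → sign +
signature = (2, 2, 0)

Answer: (2, 2, 0)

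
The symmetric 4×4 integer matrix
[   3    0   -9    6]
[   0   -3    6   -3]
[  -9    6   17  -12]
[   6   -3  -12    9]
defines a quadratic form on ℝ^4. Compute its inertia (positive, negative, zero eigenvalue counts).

Answer: (2, 1, 1)

Derivation:
step 0: pivot 3 → sign +
step 1: pivot -3 → sign −
step 2: pivot 2 → sign +
step 3: row/col 3 already zero → sign 0
signature = (2, 1, 1)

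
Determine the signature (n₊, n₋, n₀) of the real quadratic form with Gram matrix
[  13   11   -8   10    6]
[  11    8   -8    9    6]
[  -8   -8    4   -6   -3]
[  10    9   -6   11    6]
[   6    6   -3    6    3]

Answer: (3, 1, 1)

Derivation:
step 0: pivot 13 → sign +
step 1: pivot -17/13 → sign −
step 2: pivot 4/17 → sign +
step 3: pivot 3 → sign +
step 4: row/col 4 already zero → sign 0
signature = (3, 1, 1)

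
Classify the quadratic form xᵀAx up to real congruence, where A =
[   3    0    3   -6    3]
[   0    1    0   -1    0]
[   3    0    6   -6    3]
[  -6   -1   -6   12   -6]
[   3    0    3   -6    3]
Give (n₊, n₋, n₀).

step 0: pivot 3 → sign +
step 1: pivot 1 → sign +
step 2: pivot 3 → sign +
step 3: pivot -1 → sign −
step 4: row/col 4 already zero → sign 0
signature = (3, 1, 1)

Answer: (3, 1, 1)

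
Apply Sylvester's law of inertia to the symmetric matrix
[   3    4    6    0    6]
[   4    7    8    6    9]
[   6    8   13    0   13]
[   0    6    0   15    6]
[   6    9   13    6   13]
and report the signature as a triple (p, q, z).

Answer: (4, 1, 0)

Derivation:
step 0: pivot 3 → sign +
step 1: pivot 5/3 → sign +
step 2: pivot 1 → sign +
step 3: pivot -33/5 → sign −
step 4: pivot 3/11 → sign +
signature = (4, 1, 0)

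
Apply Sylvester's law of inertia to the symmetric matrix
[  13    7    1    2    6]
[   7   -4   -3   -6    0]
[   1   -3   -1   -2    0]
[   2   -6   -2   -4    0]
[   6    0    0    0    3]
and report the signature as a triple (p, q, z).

Answer: (2, 2, 1)

Derivation:
step 0: pivot 13 → sign +
step 1: pivot -101/13 → sign −
step 2: pivot 54/101 → sign +
step 3: pivot -1/3 → sign −
step 4: row/col 4 already zero → sign 0
signature = (2, 2, 1)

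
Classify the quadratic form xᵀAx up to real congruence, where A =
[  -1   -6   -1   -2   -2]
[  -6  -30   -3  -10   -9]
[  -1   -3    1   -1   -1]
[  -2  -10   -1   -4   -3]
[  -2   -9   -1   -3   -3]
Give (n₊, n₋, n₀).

step 0: pivot -1 → sign −
step 1: pivot 6 → sign +
step 2: pivot 1/2 → sign +
step 3: pivot -2/3 → sign −
step 4: pivot -1 → sign −
signature = (2, 3, 0)

Answer: (2, 3, 0)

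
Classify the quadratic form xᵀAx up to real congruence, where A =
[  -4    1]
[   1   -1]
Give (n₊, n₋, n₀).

step 0: pivot -4 → sign −
step 1: pivot -3/4 → sign −
signature = (0, 2, 0)

Answer: (0, 2, 0)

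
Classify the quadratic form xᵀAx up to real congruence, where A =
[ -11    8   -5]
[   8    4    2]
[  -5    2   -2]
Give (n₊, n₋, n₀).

step 0: pivot -11 → sign −
step 1: pivot 108/11 → sign +
step 2: row/col 2 already zero → sign 0
signature = (1, 1, 1)

Answer: (1, 1, 1)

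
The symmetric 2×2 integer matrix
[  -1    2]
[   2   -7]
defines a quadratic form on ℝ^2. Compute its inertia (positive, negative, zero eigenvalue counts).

Answer: (0, 2, 0)

Derivation:
step 0: pivot -1 → sign −
step 1: pivot -3 → sign −
signature = (0, 2, 0)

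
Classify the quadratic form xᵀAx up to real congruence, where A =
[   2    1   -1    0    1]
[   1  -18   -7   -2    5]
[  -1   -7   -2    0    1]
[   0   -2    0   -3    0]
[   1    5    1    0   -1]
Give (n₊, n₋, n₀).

step 0: pivot 2 → sign +
step 1: pivot -37/2 → sign −
step 2: pivot -8/37 → sign −
step 3: pivot -1/2 → sign −
step 4: pivot 3/4 → sign +
signature = (2, 3, 0)

Answer: (2, 3, 0)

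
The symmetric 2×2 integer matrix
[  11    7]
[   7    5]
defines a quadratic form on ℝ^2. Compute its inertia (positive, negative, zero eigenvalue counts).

step 0: pivot 11 → sign +
step 1: pivot 6/11 → sign +
signature = (2, 0, 0)

Answer: (2, 0, 0)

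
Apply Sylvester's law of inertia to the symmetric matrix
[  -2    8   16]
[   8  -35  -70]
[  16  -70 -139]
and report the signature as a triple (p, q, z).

step 0: pivot -2 → sign −
step 1: pivot -3 → sign −
step 2: pivot 1 → sign +
signature = (1, 2, 0)

Answer: (1, 2, 0)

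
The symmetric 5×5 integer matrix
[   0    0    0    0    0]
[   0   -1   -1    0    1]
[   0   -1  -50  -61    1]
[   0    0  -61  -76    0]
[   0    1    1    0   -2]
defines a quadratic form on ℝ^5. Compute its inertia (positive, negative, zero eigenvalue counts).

Answer: (0, 4, 1)

Derivation:
step 0: pivot -1 → sign −
step 1: pivot -49 → sign −
step 2: pivot -3/49 → sign −
step 3: pivot -1 → sign −
step 4: row/col 4 already zero → sign 0
signature = (0, 4, 1)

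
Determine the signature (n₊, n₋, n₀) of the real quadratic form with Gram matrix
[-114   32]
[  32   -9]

step 0: pivot -114 → sign −
step 1: pivot -1/57 → sign −
signature = (0, 2, 0)

Answer: (0, 2, 0)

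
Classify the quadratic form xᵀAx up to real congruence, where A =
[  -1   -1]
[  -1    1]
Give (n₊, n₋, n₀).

step 0: pivot -1 → sign −
step 1: pivot 2 → sign +
signature = (1, 1, 0)

Answer: (1, 1, 0)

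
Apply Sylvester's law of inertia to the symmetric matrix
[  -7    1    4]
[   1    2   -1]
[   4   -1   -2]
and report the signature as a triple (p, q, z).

step 0: pivot -7 → sign −
step 1: pivot 15/7 → sign +
step 2: pivot 1/5 → sign +
signature = (2, 1, 0)

Answer: (2, 1, 0)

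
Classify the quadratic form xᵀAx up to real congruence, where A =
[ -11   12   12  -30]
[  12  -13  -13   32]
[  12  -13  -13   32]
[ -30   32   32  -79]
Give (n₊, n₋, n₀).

Answer: (1, 2, 1)

Derivation:
step 0: pivot -11 → sign −
step 1: pivot 1/11 → sign +
step 2: pivot -3 → sign −
step 3: row/col 3 already zero → sign 0
signature = (1, 2, 1)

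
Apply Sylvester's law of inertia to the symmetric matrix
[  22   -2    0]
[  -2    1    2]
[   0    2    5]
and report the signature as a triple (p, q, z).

step 0: pivot 22 → sign +
step 1: pivot 9/11 → sign +
step 2: pivot 1/9 → sign +
signature = (3, 0, 0)

Answer: (3, 0, 0)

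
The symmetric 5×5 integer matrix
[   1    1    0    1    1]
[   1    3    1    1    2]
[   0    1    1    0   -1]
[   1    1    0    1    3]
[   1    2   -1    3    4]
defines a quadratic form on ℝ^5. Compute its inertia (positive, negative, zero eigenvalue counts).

Answer: (4, 1, 0)

Derivation:
step 0: pivot 1 → sign +
step 1: pivot 2 → sign +
step 2: pivot 1/2 → sign +
step 3: pivot -2 → sign −
step 4: pivot 2 → sign +
signature = (4, 1, 0)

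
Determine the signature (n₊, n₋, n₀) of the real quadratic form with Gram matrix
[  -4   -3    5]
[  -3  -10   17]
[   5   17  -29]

step 0: pivot -4 → sign −
step 1: pivot -31/4 → sign −
step 2: pivot -3/31 → sign −
signature = (0, 3, 0)

Answer: (0, 3, 0)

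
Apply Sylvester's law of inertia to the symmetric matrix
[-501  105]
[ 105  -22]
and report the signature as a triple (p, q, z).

Answer: (1, 1, 0)

Derivation:
step 0: pivot -501 → sign −
step 1: pivot 1/167 → sign +
signature = (1, 1, 0)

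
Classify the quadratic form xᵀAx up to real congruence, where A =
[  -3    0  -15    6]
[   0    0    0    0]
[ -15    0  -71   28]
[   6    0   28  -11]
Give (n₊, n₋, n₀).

Answer: (1, 1, 2)

Derivation:
step 0: pivot -3 → sign −
step 1: pivot 4 → sign +
step 2: row/col 2 already zero → sign 0
step 3: row/col 3 already zero → sign 0
signature = (1, 1, 2)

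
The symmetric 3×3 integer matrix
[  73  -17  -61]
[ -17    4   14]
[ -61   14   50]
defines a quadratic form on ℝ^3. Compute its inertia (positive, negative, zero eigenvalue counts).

Answer: (2, 1, 0)

Derivation:
step 0: pivot 73 → sign +
step 1: pivot 3/73 → sign +
step 2: pivot -2 → sign −
signature = (2, 1, 0)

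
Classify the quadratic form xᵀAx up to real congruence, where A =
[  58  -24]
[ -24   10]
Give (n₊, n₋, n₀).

Answer: (2, 0, 0)

Derivation:
step 0: pivot 58 → sign +
step 1: pivot 2/29 → sign +
signature = (2, 0, 0)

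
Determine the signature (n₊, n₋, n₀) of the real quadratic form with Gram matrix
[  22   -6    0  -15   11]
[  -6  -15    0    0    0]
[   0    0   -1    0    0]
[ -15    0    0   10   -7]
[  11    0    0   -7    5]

Answer: (2, 3, 0)

Derivation:
step 0: pivot 22 → sign +
step 1: pivot -183/11 → sign −
step 2: pivot -1 → sign −
step 3: pivot 95/122 → sign +
step 4: pivot -3/95 → sign −
signature = (2, 3, 0)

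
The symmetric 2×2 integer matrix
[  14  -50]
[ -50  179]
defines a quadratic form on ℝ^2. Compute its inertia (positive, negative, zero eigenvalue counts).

Answer: (2, 0, 0)

Derivation:
step 0: pivot 14 → sign +
step 1: pivot 3/7 → sign +
signature = (2, 0, 0)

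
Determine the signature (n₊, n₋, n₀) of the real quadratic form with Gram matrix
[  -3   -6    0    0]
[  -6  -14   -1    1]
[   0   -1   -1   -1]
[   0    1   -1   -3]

step 0: pivot -3 → sign −
step 1: pivot -2 → sign −
step 2: pivot -1/2 → sign −
step 3: pivot 2 → sign +
signature = (1, 3, 0)

Answer: (1, 3, 0)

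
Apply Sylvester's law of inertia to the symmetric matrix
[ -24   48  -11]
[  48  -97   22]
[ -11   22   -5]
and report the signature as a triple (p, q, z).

Answer: (1, 2, 0)

Derivation:
step 0: pivot -24 → sign −
step 1: pivot -1 → sign −
step 2: pivot 1/24 → sign +
signature = (1, 2, 0)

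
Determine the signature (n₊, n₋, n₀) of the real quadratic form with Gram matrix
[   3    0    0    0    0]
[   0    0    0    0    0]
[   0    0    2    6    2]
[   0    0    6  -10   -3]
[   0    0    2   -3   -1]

step 0: pivot 3 → sign +
step 1: pivot 2 → sign +
step 2: pivot -28 → sign −
step 3: pivot -3/28 → sign −
step 4: row/col 4 already zero → sign 0
signature = (2, 2, 1)

Answer: (2, 2, 1)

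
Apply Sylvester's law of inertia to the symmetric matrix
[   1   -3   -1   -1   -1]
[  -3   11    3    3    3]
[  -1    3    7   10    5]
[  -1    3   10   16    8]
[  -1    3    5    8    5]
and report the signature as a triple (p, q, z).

Answer: (5, 0, 0)

Derivation:
step 0: pivot 1 → sign +
step 1: pivot 2 → sign +
step 2: pivot 6 → sign +
step 3: pivot 3/2 → sign +
step 4: pivot 2/3 → sign +
signature = (5, 0, 0)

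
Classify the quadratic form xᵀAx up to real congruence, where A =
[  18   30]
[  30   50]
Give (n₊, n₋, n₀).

Answer: (1, 0, 1)

Derivation:
step 0: pivot 18 → sign +
step 1: row/col 1 already zero → sign 0
signature = (1, 0, 1)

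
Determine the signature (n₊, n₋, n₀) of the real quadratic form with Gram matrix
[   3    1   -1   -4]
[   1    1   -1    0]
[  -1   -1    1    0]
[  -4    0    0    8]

step 0: pivot 3 → sign +
step 1: pivot 2/3 → sign +
step 2: row/col 2 already zero → sign 0
step 3: row/col 3 already zero → sign 0
signature = (2, 0, 2)

Answer: (2, 0, 2)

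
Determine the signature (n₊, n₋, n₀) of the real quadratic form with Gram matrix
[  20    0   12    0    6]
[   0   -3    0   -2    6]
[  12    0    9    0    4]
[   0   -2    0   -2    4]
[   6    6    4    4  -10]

step 0: pivot 20 → sign +
step 1: pivot -3 → sign −
step 2: pivot 9/5 → sign +
step 3: pivot -2/3 → sign −
step 4: pivot 1/9 → sign +
signature = (3, 2, 0)

Answer: (3, 2, 0)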